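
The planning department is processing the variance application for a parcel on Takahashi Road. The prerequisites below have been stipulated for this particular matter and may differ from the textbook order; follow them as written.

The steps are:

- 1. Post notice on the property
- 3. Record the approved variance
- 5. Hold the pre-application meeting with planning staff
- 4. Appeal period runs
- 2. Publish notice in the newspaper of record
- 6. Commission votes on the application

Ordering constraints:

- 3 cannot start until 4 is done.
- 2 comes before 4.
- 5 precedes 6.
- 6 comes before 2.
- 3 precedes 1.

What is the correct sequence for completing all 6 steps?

5 → 6 → 2 → 4 → 3 → 1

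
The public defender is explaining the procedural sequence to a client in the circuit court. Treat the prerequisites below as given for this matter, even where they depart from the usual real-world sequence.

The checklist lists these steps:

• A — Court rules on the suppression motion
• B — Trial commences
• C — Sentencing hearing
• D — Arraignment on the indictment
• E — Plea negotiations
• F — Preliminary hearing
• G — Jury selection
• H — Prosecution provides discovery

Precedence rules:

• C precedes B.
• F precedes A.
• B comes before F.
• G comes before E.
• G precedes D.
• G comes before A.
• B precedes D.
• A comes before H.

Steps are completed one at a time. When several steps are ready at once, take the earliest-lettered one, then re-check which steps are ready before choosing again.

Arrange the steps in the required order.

Nothing is required for C and G. C has the earlier label → C first.
B now also ready, so the ready set is {B, G}; B has the earlier label → B.
F now also ready, so the ready set is {F, G}; F has the earlier label → F.
That leaves G as the only ready step → G.
Ready: A, D and E. A has the earlier label → A.
H now also ready, so the ready set is {D, E, H}; D has the earlier label → D.
E and H are both available; E has the earlier label → E.
H is the only step now ready → H.

C, B, F, G, A, D, E, H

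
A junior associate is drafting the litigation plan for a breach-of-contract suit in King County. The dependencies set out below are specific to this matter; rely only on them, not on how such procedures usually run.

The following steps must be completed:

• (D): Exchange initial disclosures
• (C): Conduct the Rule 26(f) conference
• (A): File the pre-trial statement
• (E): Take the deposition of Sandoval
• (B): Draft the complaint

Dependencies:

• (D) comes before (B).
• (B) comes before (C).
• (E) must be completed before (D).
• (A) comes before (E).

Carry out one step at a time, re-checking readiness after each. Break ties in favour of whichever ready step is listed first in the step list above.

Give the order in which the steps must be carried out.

(A), (E), (D), (B), (C)

Only (A) has no prerequisites, so it is first.
Next only (E) has its prerequisites met → (E).
(D) is the only step now ready → (D).
That leaves (B) as the only ready step → (B).
(C) is the only step now ready → (C).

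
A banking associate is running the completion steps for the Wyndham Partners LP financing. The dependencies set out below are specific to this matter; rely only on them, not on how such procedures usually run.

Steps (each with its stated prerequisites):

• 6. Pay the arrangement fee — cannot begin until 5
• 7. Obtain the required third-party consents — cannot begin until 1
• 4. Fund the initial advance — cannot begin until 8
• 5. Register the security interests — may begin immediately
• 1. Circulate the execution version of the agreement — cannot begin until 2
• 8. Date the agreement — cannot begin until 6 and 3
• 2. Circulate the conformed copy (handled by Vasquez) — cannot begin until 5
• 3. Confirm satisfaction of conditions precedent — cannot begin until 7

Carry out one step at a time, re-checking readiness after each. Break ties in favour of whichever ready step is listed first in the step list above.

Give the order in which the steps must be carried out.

Only 5 has no prerequisites, so it is first.
Now 6 and 2 have their prerequisites met. 6 is listed earlier, so 6 next.
2 needed 5, now all done → 2.
1 needed 2, now all done → 1.
7 is the only step now ready → 7.
3 needed 7, now all done → 3.
8 is the only step now ready → 8.
Next only 4 has its prerequisites met → 4.

5, 6, 2, 1, 7, 3, 8, 4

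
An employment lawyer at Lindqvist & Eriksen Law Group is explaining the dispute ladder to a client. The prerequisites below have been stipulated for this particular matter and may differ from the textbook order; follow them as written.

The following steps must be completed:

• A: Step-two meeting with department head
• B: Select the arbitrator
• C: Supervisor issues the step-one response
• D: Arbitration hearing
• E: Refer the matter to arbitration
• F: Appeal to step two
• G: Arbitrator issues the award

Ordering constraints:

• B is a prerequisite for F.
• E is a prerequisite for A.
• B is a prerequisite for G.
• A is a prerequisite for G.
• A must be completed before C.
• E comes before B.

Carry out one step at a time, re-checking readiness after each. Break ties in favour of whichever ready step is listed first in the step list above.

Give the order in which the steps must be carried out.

Nothing is required for D and E. D is listed earlier → D first.
E is the only step now ready → E.
Now A and B have their prerequisites met. A is listed earlier, so A next.
Now B and C have their prerequisites met. B is listed earlier, so B next.
F and G now also ready, so the ready set is {C, F, G}; C is listed earlier → C.
F and G are both available; F is listed earlier → F.
G is the only step now ready → G.

D, E, A, B, C, F, G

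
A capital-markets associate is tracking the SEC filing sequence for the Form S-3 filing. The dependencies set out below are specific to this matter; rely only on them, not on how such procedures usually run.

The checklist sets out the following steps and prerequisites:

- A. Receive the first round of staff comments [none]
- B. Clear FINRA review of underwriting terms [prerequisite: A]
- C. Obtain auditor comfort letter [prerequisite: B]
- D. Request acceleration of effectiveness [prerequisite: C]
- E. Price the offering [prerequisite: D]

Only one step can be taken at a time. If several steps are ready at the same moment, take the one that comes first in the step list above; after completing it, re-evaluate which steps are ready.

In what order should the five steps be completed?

A B C D E

A has no prerequisites → A first.
B is the only step now ready → B.
C is the only step now ready → C.
That leaves D as the only ready step → D.
That leaves E as the only ready step → E.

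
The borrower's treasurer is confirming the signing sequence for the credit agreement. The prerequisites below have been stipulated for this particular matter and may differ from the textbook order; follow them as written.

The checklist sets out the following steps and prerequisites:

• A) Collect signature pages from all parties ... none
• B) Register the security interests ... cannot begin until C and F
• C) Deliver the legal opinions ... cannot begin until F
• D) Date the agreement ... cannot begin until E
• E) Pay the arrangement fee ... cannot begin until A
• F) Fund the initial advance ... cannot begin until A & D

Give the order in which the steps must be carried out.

Only A has no prerequisites, so it is first.
E is the only step now ready → E.
Next only D has its prerequisites met → D.
F needed A and D, now all done → F.
Next only C has its prerequisites met → C.
Next only B has its prerequisites met → B.

A, E, D, F, C, B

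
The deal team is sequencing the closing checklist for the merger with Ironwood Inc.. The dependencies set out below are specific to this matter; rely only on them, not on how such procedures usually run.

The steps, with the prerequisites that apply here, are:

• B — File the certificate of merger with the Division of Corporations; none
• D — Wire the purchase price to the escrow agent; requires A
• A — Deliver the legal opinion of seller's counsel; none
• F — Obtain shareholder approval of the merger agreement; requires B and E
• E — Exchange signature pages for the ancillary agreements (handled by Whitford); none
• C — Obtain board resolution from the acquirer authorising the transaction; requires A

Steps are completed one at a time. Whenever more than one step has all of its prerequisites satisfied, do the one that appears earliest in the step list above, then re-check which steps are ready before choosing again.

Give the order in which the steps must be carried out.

B, A and E have no prerequisites; B is listed earlier, so B is first.
A and E are both available; A is listed earlier → A.
D and C now also ready, so the ready set is {D, E, C}; D is listed earlier → D.
E and C are both available; E is listed earlier → E.
Ready: F and C. F is listed earlier → F.
C needed A, now all done → C.

B → A → D → E → F → C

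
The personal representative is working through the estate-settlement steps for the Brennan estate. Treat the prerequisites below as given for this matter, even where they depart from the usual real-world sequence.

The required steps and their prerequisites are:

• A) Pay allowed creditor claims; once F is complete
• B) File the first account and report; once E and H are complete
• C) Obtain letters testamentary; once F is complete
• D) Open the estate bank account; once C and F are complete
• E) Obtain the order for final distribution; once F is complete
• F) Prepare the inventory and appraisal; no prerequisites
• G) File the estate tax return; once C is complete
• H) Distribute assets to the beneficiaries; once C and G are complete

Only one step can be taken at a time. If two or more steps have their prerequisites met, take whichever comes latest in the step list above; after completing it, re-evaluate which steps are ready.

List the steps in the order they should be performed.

F, E, C, G, H, D, B, A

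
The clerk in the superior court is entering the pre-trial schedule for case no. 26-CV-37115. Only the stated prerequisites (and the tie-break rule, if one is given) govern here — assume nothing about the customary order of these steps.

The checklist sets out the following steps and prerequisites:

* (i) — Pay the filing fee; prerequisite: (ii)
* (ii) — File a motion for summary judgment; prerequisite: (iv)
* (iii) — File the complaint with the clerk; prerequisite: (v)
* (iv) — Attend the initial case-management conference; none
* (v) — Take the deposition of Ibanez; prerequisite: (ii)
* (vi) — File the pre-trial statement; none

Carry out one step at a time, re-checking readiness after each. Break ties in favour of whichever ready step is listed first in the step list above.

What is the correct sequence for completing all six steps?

(iv), (ii), (i), (v), (iii), (vi)

(iv) and (vi) have no prerequisites; (iv) is listed earlier, so (iv) is first.
(ii) now also ready, so the ready set is {(ii), (vi)}; (ii) is listed earlier → (ii).
(i) and (v) now also ready, so the ready set is {(i), (v), (vi)}; (i) is listed earlier → (i).
(v) and (vi) are both available; (v) is listed earlier → (v).
Ready: (iii) and (vi). (iii) is listed earlier → (iii).
Next only (vi) has its prerequisites met → (vi).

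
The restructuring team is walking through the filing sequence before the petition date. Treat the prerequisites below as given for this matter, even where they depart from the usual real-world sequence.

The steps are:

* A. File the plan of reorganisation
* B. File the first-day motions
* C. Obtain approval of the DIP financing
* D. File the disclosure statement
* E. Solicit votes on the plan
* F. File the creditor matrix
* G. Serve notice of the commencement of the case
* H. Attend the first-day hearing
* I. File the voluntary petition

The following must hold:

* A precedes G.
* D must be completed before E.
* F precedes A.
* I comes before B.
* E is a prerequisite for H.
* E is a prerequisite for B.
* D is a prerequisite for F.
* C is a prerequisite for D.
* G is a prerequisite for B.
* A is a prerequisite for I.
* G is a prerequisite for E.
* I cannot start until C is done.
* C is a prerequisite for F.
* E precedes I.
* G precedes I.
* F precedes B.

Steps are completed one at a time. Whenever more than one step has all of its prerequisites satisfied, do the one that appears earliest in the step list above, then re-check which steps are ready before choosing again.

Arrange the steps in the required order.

C has no prerequisites → C first.
Next only D has its prerequisites met → D.
F needed C and D, now all done → F.
A needed F, now all done → A.
G needed A, now all done → G.
That leaves E as the only ready step → E.
Now H and I have their prerequisites met. H is listed earlier, so H next.
I is the only step now ready → I.
Next only B has its prerequisites met → B.

C D F A G E H I B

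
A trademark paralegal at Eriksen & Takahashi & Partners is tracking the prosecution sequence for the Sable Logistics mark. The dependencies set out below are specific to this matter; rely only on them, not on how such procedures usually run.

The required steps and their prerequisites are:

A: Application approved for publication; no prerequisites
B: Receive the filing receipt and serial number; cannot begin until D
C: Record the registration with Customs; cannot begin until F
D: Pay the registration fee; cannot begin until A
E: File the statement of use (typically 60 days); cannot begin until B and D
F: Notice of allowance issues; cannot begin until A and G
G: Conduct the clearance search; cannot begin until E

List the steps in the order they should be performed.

A is the only step with nothing outstanding, so it goes first.
Next only D has its prerequisites met → D.
B is the only step now ready → B.
E needed B and D, now all done → E.
Next only G has its prerequisites met → G.
F needed A and G, now all done → F.
C needed F, now all done → C.

A, D, B, E, G, F, C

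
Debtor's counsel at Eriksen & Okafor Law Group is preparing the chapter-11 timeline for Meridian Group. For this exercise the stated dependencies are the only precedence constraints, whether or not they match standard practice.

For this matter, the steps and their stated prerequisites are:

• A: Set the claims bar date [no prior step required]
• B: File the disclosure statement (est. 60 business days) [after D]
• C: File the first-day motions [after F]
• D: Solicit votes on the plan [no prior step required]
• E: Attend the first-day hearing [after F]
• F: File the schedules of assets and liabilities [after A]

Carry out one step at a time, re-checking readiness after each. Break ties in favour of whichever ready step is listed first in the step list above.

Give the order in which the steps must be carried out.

A and D have no prerequisites; A is listed earlier, so A is first.
D and F are both available; D is listed earlier → D.
Now B and F have their prerequisites met. B is listed earlier, so B next.
F needed A, now all done → F.
Ready: C and E. C is listed earlier → C.
E is the only step now ready → E.

A, D, B, F, C, E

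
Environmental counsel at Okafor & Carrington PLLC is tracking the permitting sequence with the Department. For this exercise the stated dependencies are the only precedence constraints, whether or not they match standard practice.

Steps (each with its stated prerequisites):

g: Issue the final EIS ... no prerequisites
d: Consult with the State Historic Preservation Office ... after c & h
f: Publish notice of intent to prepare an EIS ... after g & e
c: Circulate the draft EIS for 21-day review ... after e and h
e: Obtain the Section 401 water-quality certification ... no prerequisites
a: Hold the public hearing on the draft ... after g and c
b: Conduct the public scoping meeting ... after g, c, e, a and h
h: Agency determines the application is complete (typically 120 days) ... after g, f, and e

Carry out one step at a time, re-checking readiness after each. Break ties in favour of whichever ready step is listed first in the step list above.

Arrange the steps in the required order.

Nothing is required for g and e. g is listed earlier → g first.
That leaves e as the only ready step → e.
f needed g and e, now all done → f.
h needed g, f and e, now all done → h.
c is the only step now ready → c.
d and a are both available; d is listed earlier → d.
a needed g and c, now all done → a.
b is the only step now ready → b.

g e f h c d a b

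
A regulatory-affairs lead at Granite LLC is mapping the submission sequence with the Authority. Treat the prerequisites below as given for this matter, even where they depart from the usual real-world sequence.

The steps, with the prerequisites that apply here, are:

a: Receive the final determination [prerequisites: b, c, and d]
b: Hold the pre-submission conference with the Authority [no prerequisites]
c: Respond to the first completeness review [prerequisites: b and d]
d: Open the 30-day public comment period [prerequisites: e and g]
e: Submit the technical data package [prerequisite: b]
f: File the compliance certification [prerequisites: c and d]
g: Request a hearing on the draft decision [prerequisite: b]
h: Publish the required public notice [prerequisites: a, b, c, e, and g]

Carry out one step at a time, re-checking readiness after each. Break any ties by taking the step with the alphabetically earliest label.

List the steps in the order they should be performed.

b, e, g, d, c, a, f, h

b is the only step with nothing outstanding, so it goes first.
e and g are both available; e has the earlier label → e.
g is the only step now ready → g.
d needed e and g, now all done → d.
c needed b and d, now all done → c.
Ready: a and f. a has the earlier label → a.
Now f and h have their prerequisites met. f has the earlier label, so f next.
h needed a, b, c, e and g, now all done → h.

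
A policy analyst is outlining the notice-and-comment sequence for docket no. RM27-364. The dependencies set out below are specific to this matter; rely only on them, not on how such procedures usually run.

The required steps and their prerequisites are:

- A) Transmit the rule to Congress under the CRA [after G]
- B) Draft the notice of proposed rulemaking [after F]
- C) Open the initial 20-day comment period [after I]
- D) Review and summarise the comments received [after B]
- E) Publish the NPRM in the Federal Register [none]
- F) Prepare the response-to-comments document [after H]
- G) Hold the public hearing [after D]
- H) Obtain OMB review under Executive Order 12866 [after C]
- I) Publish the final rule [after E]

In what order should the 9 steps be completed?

Only E has no prerequisites, so it is first.
I needed E, now all done → I.
C is the only step now ready → C.
H is the only step now ready → H.
F needed H, now all done → F.
B needed F, now all done → B.
D needed B, now all done → D.
G needed D, now all done → G.
That leaves A as the only ready step → A.

E → I → C → H → F → B → D → G → A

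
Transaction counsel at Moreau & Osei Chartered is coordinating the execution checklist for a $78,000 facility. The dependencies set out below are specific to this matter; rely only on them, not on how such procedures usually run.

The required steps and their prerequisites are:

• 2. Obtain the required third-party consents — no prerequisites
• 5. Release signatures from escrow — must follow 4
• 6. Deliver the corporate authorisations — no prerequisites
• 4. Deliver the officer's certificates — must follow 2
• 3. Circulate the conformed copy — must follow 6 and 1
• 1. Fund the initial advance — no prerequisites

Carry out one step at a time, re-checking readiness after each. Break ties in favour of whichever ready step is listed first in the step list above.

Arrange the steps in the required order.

Nothing is required for 2, 6 and 1. 2 is listed earlier → 2 first.
4 now also ready, so the ready set is {6, 4, 1}; 6 is listed earlier → 6.
Now 4 and 1 have their prerequisites met. 4 is listed earlier, so 4 next.
Ready: 5 and 1. 5 is listed earlier → 5.
1 is the only step now ready → 1.
3 is the only step now ready → 3.

2, 6, 4, 5, 1, 3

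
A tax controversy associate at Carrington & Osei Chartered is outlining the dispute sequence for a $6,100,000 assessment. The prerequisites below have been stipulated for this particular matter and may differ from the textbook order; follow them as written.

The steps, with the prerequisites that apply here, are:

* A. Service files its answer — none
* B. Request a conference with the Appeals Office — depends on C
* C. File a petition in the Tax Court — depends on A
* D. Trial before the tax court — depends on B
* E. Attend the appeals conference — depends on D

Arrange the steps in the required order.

A is the only step with nothing outstanding, so it goes first.
C is the only step now ready → C.
B is the only step now ready → B.
D needed B, now all done → D.
Next only E has its prerequisites met → E.

A, C, B, D, E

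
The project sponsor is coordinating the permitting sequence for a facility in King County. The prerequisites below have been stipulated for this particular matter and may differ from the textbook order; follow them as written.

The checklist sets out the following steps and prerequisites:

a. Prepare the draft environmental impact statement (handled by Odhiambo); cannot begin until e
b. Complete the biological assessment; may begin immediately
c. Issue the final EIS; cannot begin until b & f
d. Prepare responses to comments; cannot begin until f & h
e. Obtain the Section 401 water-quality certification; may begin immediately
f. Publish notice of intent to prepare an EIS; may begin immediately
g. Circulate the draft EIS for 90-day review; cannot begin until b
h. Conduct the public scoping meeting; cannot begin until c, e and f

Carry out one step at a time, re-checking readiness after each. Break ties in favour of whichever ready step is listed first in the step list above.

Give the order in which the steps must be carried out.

b, e and f have no prerequisites; b is listed earlier, so b is first.
Now e, f and g have their prerequisites met. e is listed earlier, so e next.
a now also ready, so the ready set is {a, f, g}; a is listed earlier → a.
f and g are both available; f is listed earlier → f.
Ready: c and g. c is listed earlier → c.
h now also ready, so the ready set is {g, h}; g is listed earlier → g.
h needed c, e and f, now all done → h.
Next only d has its prerequisites met → d.

b e a f c g h d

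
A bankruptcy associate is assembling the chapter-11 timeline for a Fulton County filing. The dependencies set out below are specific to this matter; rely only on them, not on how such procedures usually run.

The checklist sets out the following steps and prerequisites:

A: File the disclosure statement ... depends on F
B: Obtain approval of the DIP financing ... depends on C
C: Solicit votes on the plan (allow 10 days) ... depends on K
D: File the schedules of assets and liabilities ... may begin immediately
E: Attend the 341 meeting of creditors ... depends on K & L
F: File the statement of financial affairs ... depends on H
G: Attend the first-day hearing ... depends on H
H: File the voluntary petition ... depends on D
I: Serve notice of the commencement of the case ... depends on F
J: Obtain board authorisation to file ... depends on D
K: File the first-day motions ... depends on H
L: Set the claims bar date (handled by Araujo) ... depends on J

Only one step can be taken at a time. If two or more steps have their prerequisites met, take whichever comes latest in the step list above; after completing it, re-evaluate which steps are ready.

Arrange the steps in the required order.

Only D has no prerequisites, so it is first.
Ready: J and H. J is listed later → J.
L now also ready, so the ready set is {L, H}; L is listed later → L.
H needed D, now all done → H.
Ready: K, G and F. K is listed later → K.
E and C now also ready, so the ready set is {G, F, E, C}; G is listed later → G.
Ready: F, E and C. F is listed later → F.
I and A now also ready, so the ready set is {I, E, C, A}; I is listed later → I.
E, C and A are all available; E is listed later → E.
Now C and A have their prerequisites met. C is listed later, so C next.
B now also ready, so the ready set is {B, A}; B is listed later → B.
A needed F, now all done → A.

D → J → L → H → K → G → F → I → E → C → B → A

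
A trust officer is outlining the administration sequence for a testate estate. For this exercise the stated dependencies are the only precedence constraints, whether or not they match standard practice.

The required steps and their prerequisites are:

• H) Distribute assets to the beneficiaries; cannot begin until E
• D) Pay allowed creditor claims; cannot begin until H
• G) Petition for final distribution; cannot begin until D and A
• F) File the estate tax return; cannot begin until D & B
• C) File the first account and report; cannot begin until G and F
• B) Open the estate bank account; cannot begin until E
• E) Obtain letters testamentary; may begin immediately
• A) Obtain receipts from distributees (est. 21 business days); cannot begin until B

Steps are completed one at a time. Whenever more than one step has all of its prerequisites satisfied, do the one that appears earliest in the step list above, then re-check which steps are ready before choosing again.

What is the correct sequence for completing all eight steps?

E, H, D, B, F, A, G, C

Only E has no prerequisites, so it is first.
Now H and B have their prerequisites met. H is listed earlier, so H next.
Ready: D and B. D is listed earlier → D.
Next only B has its prerequisites met → B.
Ready: F and A. F is listed earlier → F.
Next only A has its prerequisites met → A.
G needed D and A, now all done → G.
C needed G and F, now all done → C.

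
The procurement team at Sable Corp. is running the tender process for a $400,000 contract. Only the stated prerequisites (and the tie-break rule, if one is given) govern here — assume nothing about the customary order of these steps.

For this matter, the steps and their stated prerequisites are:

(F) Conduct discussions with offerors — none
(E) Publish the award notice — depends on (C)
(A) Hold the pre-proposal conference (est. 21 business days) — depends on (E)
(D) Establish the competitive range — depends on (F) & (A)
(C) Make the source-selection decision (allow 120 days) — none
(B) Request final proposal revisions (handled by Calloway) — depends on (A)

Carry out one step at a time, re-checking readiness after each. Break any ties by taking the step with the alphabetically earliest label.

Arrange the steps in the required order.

(C), (E), (A), (B), (F), (D)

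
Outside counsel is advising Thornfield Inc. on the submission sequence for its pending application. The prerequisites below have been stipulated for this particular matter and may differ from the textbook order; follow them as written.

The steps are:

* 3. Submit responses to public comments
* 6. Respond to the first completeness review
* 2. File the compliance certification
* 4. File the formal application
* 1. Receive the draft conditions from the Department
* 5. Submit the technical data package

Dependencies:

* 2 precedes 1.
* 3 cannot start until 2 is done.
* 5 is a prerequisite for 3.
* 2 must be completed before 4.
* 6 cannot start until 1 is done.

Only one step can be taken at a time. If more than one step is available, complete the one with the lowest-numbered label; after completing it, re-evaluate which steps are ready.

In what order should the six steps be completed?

2, 1, 4, 5, 3, 6

2 and 5 have no prerequisites; 2 has the earlier label, so 2 is first.
1, 4 and 5 are all available; 1 has the earlier label → 1.
6 now also ready, so the ready set is {4, 5, 6}; 4 has the earlier label → 4.
Now 5 and 6 have their prerequisites met. 5 has the earlier label, so 5 next.
Ready: 3 and 6. 3 has the earlier label → 3.
6 is the only step now ready → 6.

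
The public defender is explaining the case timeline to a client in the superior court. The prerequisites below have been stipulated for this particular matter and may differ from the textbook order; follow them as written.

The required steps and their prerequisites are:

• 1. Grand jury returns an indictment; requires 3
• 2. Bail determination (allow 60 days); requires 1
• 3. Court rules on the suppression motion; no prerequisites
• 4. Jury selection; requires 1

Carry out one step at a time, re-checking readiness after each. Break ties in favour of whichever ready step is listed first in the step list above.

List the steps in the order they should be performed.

3 → 1 → 2 → 4

3 is the only step with nothing outstanding, so it goes first.
1 needed 3, now all done → 1.
2 and 4 are both available; 2 is listed earlier → 2.
Next only 4 has its prerequisites met → 4.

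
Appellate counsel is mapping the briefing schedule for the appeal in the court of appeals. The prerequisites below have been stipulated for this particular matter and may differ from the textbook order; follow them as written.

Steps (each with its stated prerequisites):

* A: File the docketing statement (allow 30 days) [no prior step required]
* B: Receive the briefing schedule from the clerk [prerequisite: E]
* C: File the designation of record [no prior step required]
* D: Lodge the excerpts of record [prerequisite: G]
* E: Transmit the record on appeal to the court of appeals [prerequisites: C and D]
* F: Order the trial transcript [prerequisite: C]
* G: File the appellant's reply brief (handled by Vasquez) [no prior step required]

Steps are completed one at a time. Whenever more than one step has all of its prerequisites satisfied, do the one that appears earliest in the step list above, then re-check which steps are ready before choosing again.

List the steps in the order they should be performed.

A C F G D E B

Nothing is required for A, C and G. A is listed earlier → A first.
Now C and G have their prerequisites met. C is listed earlier, so C next.
Now F and G have their prerequisites met. F is listed earlier, so F next.
Next only G has its prerequisites met → G.
D needed G, now all done → D.
E needed C and D, now all done → E.
That leaves B as the only ready step → B.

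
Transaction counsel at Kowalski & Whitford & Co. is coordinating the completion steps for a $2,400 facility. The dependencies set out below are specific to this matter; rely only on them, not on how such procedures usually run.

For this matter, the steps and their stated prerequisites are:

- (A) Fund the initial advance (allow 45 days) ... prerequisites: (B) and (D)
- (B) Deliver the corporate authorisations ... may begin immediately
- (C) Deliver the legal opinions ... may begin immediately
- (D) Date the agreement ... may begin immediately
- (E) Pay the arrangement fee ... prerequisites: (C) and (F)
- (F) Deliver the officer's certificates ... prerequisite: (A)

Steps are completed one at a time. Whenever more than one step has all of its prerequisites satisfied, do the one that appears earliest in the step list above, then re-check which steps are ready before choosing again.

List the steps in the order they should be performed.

(B) (C) (D) (A) (F) (E)

Nothing is required for (B), (C) and (D). (B) is listed earlier → (B) first.
(C) and (D) are both available; (C) is listed earlier → (C).
Next only (D) has its prerequisites met → (D).
(A) is the only step now ready → (A).
(F) needed (A), now all done → (F).
(E) is the only step now ready → (E).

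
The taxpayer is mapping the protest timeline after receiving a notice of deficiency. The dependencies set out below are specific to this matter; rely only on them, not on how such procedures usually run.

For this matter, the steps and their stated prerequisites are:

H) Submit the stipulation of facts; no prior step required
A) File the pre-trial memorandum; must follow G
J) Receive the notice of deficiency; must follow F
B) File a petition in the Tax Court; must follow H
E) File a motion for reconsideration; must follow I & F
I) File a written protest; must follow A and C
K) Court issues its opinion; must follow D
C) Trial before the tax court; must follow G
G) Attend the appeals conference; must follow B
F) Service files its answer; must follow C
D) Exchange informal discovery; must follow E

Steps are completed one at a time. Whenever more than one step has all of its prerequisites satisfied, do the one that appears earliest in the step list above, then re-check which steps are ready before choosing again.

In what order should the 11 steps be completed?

H, B, G, A, C, I, F, J, E, D, K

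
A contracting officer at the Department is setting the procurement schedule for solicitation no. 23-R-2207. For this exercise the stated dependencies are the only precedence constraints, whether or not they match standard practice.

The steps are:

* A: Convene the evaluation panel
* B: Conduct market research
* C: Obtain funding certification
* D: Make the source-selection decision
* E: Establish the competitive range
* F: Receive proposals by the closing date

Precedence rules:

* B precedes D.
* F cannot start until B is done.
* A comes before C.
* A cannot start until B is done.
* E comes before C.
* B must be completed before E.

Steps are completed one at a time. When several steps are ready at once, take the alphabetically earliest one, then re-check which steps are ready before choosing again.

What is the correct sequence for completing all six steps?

B is the only step with nothing outstanding, so it goes first.
Now A, D, E and F have their prerequisites met. A has the earlier label, so A next.
D, E and F are all available; D has the earlier label → D.
Now E and F have their prerequisites met. E has the earlier label, so E next.
Ready: C and F. C has the earlier label → C.
F needed B, now all done → F.

B, A, D, E, C, F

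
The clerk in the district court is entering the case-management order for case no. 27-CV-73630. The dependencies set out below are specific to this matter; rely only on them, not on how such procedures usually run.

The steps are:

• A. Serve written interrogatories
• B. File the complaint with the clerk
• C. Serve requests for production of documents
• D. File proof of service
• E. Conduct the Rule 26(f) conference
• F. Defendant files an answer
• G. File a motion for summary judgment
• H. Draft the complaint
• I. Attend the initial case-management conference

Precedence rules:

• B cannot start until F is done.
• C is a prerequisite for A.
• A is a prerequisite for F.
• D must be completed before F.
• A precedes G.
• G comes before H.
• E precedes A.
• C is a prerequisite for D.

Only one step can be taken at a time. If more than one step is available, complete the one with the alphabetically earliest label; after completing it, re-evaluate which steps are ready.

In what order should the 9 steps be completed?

C, E and I have no prerequisites; C has the earlier label, so C is first.
D now also ready, so the ready set is {D, E, I}; D has the earlier label → D.
E and I are both available; E has the earlier label → E.
Now A and I have their prerequisites met. A has the earlier label, so A next.
F and G now also ready, so the ready set is {F, G, I}; F has the earlier label → F.
Ready: B, G and I. B has the earlier label → B.
G and I are both available; G has the earlier label → G.
H now also ready, so the ready set is {H, I}; H has the earlier label → H.
I is the only step now ready → I.

C → D → E → A → F → B → G → H → I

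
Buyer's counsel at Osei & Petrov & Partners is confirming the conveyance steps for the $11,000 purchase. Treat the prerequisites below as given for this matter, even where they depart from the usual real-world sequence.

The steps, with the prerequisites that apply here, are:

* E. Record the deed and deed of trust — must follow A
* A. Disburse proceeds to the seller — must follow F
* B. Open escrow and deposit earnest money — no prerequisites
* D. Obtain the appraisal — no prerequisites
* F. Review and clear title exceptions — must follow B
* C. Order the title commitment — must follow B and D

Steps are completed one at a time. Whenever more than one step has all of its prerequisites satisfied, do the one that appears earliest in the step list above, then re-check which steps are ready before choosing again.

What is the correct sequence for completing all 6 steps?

B, D, F, A, E, C

B and D have no prerequisites; B is listed earlier, so B is first.
F now also ready, so the ready set is {D, F}; D is listed earlier → D.
C now also ready, so the ready set is {F, C}; F is listed earlier → F.
A now also ready, so the ready set is {A, C}; A is listed earlier → A.
Now E and C have their prerequisites met. E is listed earlier, so E next.
C needed B and D, now all done → C.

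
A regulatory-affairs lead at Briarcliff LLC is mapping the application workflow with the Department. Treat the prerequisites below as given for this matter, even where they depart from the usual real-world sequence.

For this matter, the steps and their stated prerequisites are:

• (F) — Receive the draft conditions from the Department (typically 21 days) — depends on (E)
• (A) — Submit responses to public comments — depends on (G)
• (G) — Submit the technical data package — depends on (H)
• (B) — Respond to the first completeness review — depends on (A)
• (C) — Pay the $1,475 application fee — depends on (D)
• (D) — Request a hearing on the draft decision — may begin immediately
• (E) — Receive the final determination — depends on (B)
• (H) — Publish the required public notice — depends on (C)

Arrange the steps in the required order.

(D), (C), (H), (G), (A), (B), (E), (F)

(D) is the only step with nothing outstanding, so it goes first.
That leaves (C) as the only ready step → (C).
(H) needed (C), now all done → (H).
(G) needed (H), now all done → (G).
(A) needed (G), now all done → (A).
Next only (B) has its prerequisites met → (B).
That leaves (E) as the only ready step → (E).
(F) needed (E), now all done → (F).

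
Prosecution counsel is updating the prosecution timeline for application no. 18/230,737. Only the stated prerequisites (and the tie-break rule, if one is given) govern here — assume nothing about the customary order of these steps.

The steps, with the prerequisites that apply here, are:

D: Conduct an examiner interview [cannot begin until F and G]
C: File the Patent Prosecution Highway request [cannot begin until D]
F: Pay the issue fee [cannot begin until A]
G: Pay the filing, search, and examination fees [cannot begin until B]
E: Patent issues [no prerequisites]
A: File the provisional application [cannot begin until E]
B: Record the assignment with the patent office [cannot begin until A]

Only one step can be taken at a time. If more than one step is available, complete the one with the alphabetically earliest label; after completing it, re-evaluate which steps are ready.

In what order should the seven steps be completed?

E, A, B, F, G, D, C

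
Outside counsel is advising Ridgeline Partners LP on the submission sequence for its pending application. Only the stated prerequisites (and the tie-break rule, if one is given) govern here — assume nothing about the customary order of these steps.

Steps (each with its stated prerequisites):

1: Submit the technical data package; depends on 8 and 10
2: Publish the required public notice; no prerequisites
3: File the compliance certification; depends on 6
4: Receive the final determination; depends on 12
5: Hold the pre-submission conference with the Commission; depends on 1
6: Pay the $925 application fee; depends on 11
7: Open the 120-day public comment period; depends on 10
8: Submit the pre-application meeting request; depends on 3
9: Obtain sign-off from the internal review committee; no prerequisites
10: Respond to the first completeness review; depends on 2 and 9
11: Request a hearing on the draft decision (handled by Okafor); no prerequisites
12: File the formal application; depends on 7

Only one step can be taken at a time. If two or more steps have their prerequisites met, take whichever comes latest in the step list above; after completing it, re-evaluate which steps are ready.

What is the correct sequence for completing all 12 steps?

Nothing is required for 11, 9 and 2. 11 is listed later → 11 first.
6 now also ready, so the ready set is {9, 6, 2}; 9 is listed later → 9.
Now 6 and 2 have their prerequisites met. 6 is listed later, so 6 next.
Now 3 and 2 have their prerequisites met. 3 is listed later, so 3 next.
Now 8 and 2 have their prerequisites met. 8 is listed later, so 8 next.
Next only 2 has its prerequisites met → 2.
10 is the only step now ready → 10.
Now 7 and 1 have their prerequisites met. 7 is listed later, so 7 next.
12 now also ready, so the ready set is {12, 1}; 12 is listed later → 12.
4 now also ready, so the ready set is {4, 1}; 4 is listed later → 4.
1 needed 10 and 8, now all done → 1.
5 needed 1, now all done → 5.

11, 9, 6, 3, 8, 2, 10, 7, 12, 4, 1, 5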